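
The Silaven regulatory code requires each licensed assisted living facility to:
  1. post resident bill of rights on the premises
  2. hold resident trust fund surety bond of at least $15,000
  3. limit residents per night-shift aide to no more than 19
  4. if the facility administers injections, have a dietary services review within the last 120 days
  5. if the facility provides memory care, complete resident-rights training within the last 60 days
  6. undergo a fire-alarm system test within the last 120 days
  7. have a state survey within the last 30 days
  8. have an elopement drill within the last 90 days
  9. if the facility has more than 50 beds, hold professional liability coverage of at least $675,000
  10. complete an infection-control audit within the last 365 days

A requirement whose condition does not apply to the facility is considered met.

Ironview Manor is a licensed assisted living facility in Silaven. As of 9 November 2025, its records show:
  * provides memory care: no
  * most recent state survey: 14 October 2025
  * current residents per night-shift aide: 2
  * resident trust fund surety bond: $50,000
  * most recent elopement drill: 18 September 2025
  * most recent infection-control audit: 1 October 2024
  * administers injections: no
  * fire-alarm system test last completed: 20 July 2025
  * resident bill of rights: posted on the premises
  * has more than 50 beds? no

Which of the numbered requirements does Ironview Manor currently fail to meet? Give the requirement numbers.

1. resident bill of rights present → met
2. resident trust fund surety bond $50,000 ≥ $15,000 → met
3. residents per night-shift aide 2 ≤ 19 → met
4. condition 'administers injections' does not hold → requirement n/a → met
5. condition 'provides memory care' does not hold → requirement n/a → met
6. fire-alarm system test 112 days ago vs limit 120 → met
7. state survey 26 days ago vs limit 30 → met
8. elopement drill 52 days ago vs limit 90 → met
9. condition 'has more than 50 beds' does not hold → requirement n/a → met
10. infection-control audit 404 days ago vs limit 365 → not met
Not met: 10

10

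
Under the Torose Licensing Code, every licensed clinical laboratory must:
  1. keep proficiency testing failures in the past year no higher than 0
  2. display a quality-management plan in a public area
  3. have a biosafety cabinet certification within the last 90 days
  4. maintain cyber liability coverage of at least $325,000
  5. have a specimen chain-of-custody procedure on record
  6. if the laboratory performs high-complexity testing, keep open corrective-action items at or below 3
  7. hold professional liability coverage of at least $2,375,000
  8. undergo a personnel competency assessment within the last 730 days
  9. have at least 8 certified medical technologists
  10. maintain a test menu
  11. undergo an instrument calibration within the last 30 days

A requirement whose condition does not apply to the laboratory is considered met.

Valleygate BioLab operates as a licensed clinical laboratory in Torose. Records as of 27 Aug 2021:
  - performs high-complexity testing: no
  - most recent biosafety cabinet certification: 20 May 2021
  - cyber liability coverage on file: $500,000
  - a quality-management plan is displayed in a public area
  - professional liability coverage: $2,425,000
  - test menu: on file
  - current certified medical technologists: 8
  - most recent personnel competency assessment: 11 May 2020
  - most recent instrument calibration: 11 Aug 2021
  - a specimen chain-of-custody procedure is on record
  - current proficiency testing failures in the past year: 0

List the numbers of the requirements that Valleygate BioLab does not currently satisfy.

1. proficiency testing failures in the past year 0 ≤ 0 → met
2. quality-management plan present → met
3. biosafety cabinet certification 99 days ago vs limit 90 → not met
4. cyber liability coverage $500,000 ≥ $325,000 → met
5. specimen chain-of-custody procedure present → met
6. condition 'performs high-complexity testing' does not hold → requirement n/a → met
7. professional liability coverage $2,425,000 ≥ $2,375,000 → met
8. personnel competency assessment 473 days ago vs limit 730 → met
9. certified medical technologists 8 ≥ 8 → met
10. test menu present → met
11. instrument calibration 16 days ago vs limit 30 → met
Not met: 3

3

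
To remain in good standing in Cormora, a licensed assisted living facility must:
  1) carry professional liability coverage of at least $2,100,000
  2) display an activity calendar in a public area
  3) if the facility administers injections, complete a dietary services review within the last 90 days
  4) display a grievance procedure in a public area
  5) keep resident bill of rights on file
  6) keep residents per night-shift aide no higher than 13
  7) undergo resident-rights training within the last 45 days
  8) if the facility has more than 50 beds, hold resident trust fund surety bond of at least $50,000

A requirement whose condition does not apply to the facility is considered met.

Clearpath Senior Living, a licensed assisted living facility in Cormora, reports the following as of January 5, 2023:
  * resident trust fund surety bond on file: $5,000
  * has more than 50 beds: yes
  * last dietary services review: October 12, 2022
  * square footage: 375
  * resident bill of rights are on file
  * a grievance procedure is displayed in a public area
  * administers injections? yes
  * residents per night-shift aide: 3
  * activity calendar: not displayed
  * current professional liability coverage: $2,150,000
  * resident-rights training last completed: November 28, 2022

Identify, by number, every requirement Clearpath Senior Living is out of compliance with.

1. professional liability coverage $2,150,000 ≥ $2,100,000 → met
2. activity calendar absent → not met
3. condition 'administers injections' holds; dietary services review 85 days ago vs limit 90 → met
4. grievance procedure present → met
5. resident bill of rights present → met
6. residents per night-shift aide 3 ≤ 13 → met
7. resident-rights training 38 days ago vs limit 45 → met
8. condition 'has more than 50 beds' holds; resident trust fund surety bond $5,000 < $50,000 → not met
Not met: 2, 8

2, 8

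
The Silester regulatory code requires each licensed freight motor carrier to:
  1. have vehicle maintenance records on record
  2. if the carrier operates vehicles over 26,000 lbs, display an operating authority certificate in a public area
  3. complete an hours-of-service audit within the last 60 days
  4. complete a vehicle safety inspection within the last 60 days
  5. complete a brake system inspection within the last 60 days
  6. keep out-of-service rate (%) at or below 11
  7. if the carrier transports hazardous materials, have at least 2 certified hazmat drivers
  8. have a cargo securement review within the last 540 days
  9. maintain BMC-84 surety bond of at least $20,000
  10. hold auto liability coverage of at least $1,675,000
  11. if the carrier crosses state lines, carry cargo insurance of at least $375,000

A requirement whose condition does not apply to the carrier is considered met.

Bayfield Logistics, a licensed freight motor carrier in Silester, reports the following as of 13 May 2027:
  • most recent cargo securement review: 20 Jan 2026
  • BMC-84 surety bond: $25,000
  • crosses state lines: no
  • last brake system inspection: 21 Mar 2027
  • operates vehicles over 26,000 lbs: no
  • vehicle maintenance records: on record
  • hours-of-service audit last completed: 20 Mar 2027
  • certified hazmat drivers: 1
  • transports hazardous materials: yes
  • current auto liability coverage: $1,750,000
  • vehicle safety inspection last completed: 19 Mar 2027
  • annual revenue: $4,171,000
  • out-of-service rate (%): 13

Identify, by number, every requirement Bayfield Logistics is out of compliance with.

1. vehicle maintenance records present → met
2. condition 'operates vehicles over 26,000 lbs' does not hold → requirement n/a → met
3. hours-of-service audit 54 days ago vs limit 60 → met
4. vehicle safety inspection 55 days ago vs limit 60 → met
5. brake system inspection 53 days ago vs limit 60 → met
6. out-of-service rate (%) 13 > 11 → not met
7. condition 'transports hazardous materials' holds; certified hazmat drivers 1 < 2 → not met
8. cargo securement review 478 days ago vs limit 540 → met
9. BMC-84 surety bond $25,000 ≥ $20,000 → met
10. auto liability coverage $1,750,000 ≥ $1,675,000 → met
11. condition 'crosses state lines' does not hold → requirement n/a → met
Not met: 6, 7

6, 7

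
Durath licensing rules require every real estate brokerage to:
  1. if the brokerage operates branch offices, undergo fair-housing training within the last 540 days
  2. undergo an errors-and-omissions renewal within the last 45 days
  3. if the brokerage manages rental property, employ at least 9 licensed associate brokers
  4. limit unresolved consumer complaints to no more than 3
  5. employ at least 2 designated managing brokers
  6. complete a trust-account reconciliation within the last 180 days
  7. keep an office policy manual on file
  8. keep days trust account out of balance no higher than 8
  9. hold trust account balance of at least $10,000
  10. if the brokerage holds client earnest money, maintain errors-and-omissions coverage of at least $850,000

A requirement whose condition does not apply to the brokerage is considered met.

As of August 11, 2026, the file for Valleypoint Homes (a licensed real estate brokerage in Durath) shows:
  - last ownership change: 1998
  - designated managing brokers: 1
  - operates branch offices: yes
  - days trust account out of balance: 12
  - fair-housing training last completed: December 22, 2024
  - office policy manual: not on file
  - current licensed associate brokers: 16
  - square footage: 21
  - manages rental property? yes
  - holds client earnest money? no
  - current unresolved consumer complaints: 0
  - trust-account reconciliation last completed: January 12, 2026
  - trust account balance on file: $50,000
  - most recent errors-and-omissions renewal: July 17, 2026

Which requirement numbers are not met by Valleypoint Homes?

1, 5, 6, 7, 8

1. condition 'operates branch offices' holds; fair-housing training 597 days ago vs limit 540 → not met
2. errors-and-omissions renewal 25 days ago vs limit 45 → met
3. condition 'manages rental property' holds; licensed associate brokers 16 ≥ 9 → met
4. unresolved consumer complaints 0 ≤ 3 → met
5. designated managing brokers 1 < 2 → not met
6. trust-account reconciliation 211 days ago vs limit 180 → not met
7. office policy manual absent → not met
8. days trust account out of balance 12 > 8 → not met
9. trust account balance $50,000 ≥ $10,000 → met
10. condition 'holds client earnest money' does not hold → requirement n/a → met
Not met: 1, 5, 6, 7, 8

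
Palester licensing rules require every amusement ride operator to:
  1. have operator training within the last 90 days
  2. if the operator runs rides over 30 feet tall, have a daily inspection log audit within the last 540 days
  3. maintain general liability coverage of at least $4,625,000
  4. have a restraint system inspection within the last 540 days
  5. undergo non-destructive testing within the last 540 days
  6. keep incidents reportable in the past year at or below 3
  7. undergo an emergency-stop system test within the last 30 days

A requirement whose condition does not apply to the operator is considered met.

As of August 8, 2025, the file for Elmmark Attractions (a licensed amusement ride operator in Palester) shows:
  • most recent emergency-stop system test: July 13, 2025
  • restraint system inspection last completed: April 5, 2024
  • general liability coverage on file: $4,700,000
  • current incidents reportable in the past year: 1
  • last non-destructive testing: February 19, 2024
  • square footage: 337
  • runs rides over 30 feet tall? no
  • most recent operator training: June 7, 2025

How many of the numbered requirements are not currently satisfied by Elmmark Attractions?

1. operator training 62 days ago vs limit 90 → met
2. condition 'runs rides over 30 feet tall' does not hold → requirement n/a → met
3. general liability coverage $4,700,000 ≥ $4,625,000 → met
4. restraint system inspection 490 days ago vs limit 540 → met
5. non-destructive testing 536 days ago vs limit 540 → met
6. incidents reportable in the past year 1 ≤ 3 → met
7. emergency-stop system test 26 days ago vs limit 30 → met
Not met: 0 of 7

0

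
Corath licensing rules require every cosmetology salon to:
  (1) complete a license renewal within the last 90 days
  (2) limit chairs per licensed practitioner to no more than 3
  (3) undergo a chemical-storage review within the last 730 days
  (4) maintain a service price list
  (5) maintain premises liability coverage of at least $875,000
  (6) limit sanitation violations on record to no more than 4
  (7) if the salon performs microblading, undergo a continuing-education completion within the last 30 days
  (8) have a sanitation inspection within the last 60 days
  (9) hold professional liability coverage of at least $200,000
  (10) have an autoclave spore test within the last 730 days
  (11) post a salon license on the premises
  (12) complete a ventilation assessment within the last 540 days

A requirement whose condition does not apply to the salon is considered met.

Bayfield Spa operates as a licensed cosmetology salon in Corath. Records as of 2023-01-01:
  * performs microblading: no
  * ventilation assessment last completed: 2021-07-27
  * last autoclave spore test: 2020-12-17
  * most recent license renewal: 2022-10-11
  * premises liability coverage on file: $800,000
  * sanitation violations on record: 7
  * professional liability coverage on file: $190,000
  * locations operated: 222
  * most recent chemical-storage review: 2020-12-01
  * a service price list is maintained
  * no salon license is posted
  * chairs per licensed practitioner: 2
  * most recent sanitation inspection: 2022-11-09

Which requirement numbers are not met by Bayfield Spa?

3, 5, 6, 9, 10, 11

1. license renewal 82 days ago vs limit 90 → met
2. chairs per licensed practitioner 2 ≤ 3 → met
3. chemical-storage review 761 days ago vs limit 730 → not met
4. service price list present → met
5. premises liability coverage $800,000 < $875,000 → not met
6. sanitation violations on record 7 > 4 → not met
7. condition 'performs microblading' does not hold → requirement n/a → met
8. sanitation inspection 53 days ago vs limit 60 → met
9. professional liability coverage $190,000 < $200,000 → not met
10. autoclave spore test 745 days ago vs limit 730 → not met
11. salon license absent → not met
12. ventilation assessment 523 days ago vs limit 540 → met
Not met: 3, 5, 6, 9, 10, 11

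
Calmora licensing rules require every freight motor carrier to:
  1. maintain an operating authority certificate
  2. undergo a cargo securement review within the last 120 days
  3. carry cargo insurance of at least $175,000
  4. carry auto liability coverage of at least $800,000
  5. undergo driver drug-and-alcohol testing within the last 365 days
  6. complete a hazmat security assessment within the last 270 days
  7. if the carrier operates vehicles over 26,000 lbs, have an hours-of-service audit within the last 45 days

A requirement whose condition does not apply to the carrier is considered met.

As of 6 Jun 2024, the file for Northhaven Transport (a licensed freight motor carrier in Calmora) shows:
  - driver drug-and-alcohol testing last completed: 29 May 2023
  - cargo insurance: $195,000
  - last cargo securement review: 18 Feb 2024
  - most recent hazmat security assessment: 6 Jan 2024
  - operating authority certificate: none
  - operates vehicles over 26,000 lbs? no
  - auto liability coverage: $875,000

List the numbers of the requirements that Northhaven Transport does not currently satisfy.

1. operating authority certificate absent → not met
2. cargo securement review 109 days ago vs limit 120 → met
3. cargo insurance $195,000 ≥ $175,000 → met
4. auto liability coverage $875,000 ≥ $800,000 → met
5. driver drug-and-alcohol testing 374 days ago vs limit 365 → not met
6. hazmat security assessment 152 days ago vs limit 270 → met
7. condition 'operates vehicles over 26,000 lbs' does not hold → requirement n/a → met
Not met: 1, 5

1, 5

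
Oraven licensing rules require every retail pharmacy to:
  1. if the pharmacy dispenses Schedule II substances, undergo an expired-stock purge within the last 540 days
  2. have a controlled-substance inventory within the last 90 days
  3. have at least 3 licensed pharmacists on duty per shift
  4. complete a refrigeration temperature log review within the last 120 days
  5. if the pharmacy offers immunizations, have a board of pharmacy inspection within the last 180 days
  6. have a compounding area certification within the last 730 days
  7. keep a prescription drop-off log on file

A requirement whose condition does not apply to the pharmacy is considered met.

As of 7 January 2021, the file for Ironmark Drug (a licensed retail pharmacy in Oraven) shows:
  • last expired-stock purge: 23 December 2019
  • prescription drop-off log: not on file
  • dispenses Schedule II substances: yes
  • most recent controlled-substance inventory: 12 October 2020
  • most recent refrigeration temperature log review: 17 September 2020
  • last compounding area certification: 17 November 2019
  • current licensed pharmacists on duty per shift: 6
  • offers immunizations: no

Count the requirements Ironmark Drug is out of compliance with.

1. condition 'dispenses Schedule II substances' holds; expired-stock purge 381 days ago vs limit 540 → met
2. controlled-substance inventory 87 days ago vs limit 90 → met
3. licensed pharmacists on duty per shift 6 ≥ 3 → met
4. refrigeration temperature log review 112 days ago vs limit 120 → met
5. condition 'offers immunizations' does not hold → requirement n/a → met
6. compounding area certification 417 days ago vs limit 730 → met
7. prescription drop-off log absent → not met
Not met: 1 of 7

1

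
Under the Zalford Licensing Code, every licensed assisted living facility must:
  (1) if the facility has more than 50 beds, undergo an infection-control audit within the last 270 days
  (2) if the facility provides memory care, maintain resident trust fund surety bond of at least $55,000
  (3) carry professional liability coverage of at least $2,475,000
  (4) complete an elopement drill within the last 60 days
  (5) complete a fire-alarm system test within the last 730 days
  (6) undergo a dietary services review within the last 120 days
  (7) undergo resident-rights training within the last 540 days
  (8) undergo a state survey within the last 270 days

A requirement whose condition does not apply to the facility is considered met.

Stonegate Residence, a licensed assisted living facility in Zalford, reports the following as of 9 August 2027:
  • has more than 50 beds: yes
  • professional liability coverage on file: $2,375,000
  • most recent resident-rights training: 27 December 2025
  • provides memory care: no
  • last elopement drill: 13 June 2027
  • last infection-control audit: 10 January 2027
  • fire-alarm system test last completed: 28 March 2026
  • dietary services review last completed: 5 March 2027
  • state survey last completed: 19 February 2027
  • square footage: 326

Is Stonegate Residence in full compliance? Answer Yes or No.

No

1. condition 'has more than 50 beds' holds; infection-control audit 211 days ago vs limit 270 → met
2. condition 'provides memory care' does not hold → requirement n/a → met
3. professional liability coverage $2,375,000 < $2,475,000 → not met
4. elopement drill 57 days ago vs limit 60 → met
5. fire-alarm system test 499 days ago vs limit 730 → met
6. dietary services review 157 days ago vs limit 120 → not met
7. resident-rights training 590 days ago vs limit 540 → not met
8. state survey 171 days ago vs limit 270 → met
Not met: 3, 6, 7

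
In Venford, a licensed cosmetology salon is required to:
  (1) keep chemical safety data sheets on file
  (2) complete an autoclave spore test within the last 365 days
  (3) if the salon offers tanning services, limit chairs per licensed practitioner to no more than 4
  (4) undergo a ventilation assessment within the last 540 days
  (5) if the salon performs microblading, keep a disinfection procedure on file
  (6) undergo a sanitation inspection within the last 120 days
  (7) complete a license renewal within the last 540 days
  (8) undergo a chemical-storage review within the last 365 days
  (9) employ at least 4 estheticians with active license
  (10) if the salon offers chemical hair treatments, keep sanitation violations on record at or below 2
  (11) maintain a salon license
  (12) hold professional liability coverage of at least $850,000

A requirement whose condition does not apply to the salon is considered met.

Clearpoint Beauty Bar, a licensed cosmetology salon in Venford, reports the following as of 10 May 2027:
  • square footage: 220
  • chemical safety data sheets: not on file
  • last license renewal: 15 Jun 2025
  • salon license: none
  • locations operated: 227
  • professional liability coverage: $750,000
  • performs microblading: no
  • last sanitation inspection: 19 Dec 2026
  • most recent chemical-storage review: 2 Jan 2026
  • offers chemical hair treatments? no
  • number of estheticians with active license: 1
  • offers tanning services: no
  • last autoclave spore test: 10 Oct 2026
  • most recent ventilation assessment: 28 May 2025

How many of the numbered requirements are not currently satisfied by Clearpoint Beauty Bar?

8

1. chemical safety data sheets absent → not met
2. autoclave spore test 212 days ago vs limit 365 → met
3. condition 'offers tanning services' does not hold → requirement n/a → met
4. ventilation assessment 712 days ago vs limit 540 → not met
5. condition 'performs microblading' does not hold → requirement n/a → met
6. sanitation inspection 142 days ago vs limit 120 → not met
7. license renewal 694 days ago vs limit 540 → not met
8. chemical-storage review 493 days ago vs limit 365 → not met
9. estheticians with active license 1 < 4 → not met
10. condition 'offers chemical hair treatments' does not hold → requirement n/a → met
11. salon license absent → not met
12. professional liability coverage $750,000 < $850,000 → not met
Not met: 8 of 12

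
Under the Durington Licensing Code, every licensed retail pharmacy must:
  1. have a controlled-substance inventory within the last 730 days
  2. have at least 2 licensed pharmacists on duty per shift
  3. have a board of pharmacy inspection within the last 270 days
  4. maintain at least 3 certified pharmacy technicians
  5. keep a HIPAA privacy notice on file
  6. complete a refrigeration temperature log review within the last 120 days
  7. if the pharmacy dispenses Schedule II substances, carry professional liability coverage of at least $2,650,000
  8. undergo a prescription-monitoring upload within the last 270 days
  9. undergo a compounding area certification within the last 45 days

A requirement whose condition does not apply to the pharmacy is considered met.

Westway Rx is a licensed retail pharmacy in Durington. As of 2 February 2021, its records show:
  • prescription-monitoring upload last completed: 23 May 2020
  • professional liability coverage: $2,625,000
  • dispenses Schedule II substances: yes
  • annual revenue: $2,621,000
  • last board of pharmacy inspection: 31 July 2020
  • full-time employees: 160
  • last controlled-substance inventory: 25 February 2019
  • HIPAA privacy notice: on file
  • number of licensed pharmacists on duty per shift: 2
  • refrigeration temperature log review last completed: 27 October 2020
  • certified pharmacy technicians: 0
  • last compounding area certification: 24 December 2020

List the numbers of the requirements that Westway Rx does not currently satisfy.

4, 7

1. controlled-substance inventory 708 days ago vs limit 730 → met
2. licensed pharmacists on duty per shift 2 ≥ 2 → met
3. board of pharmacy inspection 186 days ago vs limit 270 → met
4. certified pharmacy technicians 0 < 3 → not met
5. HIPAA privacy notice present → met
6. refrigeration temperature log review 98 days ago vs limit 120 → met
7. condition 'dispenses Schedule II substances' holds; professional liability coverage $2,625,000 < $2,650,000 → not met
8. prescription-monitoring upload 255 days ago vs limit 270 → met
9. compounding area certification 40 days ago vs limit 45 → met
Not met: 4, 7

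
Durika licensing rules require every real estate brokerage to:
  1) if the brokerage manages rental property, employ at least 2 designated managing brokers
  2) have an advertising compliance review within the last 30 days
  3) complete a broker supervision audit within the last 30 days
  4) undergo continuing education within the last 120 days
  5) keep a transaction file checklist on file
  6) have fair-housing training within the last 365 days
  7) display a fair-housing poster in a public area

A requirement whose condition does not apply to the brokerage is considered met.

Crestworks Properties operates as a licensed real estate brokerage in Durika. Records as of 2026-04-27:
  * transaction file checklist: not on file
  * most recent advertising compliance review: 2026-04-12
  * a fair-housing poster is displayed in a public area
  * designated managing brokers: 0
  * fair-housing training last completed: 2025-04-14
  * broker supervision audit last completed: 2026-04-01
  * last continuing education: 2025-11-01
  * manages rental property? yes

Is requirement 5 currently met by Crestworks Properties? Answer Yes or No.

No

5. transaction file checklist absent → not met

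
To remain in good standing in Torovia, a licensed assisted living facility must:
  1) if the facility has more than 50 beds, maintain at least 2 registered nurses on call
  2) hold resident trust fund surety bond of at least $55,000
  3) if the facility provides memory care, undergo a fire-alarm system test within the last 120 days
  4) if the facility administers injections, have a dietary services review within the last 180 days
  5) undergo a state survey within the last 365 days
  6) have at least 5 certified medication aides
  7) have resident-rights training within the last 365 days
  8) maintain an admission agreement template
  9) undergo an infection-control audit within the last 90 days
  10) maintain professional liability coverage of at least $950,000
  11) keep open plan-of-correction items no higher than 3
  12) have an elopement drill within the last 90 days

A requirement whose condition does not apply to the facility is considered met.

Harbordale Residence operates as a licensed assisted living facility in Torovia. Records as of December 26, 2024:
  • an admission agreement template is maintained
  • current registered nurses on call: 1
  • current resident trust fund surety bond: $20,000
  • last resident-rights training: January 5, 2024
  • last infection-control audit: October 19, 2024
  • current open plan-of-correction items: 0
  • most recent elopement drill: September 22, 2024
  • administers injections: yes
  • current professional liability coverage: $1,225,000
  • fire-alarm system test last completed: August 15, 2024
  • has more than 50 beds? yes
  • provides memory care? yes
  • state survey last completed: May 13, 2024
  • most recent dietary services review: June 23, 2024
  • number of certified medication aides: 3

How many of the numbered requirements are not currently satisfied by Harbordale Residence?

1. condition 'has more than 50 beds' holds; registered nurses on call 1 < 2 → not met
2. resident trust fund surety bond $20,000 < $55,000 → not met
3. condition 'provides memory care' holds; fire-alarm system test 133 days ago vs limit 120 → not met
4. condition 'administers injections' holds; dietary services review 186 days ago vs limit 180 → not met
5. state survey 227 days ago vs limit 365 → met
6. certified medication aides 3 < 5 → not met
7. resident-rights training 356 days ago vs limit 365 → met
8. admission agreement template present → met
9. infection-control audit 68 days ago vs limit 90 → met
10. professional liability coverage $1,225,000 ≥ $950,000 → met
11. open plan-of-correction items 0 ≤ 3 → met
12. elopement drill 95 days ago vs limit 90 → not met
Not met: 6 of 12

6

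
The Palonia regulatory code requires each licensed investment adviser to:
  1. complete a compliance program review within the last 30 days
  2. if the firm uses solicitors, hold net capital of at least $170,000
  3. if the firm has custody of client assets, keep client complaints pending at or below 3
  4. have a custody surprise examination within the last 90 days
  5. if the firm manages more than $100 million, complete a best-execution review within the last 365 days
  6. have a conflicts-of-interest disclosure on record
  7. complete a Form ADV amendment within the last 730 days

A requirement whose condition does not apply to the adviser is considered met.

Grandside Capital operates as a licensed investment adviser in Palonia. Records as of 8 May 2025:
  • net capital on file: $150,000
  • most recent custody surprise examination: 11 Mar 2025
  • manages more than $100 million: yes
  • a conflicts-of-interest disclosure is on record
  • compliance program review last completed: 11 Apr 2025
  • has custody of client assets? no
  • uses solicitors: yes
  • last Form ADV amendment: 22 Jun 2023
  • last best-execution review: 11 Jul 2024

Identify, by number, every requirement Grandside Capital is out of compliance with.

2

1. compliance program review 27 days ago vs limit 30 → met
2. condition 'uses solicitors' holds; net capital $150,000 < $170,000 → not met
3. condition 'has custody of client assets' does not hold → requirement n/a → met
4. custody surprise examination 58 days ago vs limit 90 → met
5. condition 'manages more than $100 million' holds; best-execution review 301 days ago vs limit 365 → met
6. conflicts-of-interest disclosure present → met
7. Form ADV amendment 686 days ago vs limit 730 → met
Not met: 2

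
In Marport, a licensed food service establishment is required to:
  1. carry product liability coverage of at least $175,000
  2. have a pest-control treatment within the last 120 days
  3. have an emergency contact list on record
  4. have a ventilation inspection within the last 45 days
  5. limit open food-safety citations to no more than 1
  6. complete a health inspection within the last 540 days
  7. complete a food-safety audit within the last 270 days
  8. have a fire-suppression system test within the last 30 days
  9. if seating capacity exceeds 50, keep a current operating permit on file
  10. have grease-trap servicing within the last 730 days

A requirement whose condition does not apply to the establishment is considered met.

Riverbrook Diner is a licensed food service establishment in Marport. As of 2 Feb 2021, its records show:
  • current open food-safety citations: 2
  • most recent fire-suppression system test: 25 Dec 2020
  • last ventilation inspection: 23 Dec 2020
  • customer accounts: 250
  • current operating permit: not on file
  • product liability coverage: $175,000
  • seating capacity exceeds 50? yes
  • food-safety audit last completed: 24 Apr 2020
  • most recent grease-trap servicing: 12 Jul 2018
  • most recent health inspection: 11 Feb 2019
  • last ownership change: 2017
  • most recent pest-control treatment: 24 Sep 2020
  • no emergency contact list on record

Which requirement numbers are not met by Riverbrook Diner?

1. product liability coverage $175,000 ≥ $175,000 → met
2. pest-control treatment 131 days ago vs limit 120 → not met
3. emergency contact list absent → not met
4. ventilation inspection 41 days ago vs limit 45 → met
5. open food-safety citations 2 > 1 → not met
6. health inspection 722 days ago vs limit 540 → not met
7. food-safety audit 284 days ago vs limit 270 → not met
8. fire-suppression system test 39 days ago vs limit 30 → not met
9. condition 'seating capacity exceeds 50' holds; current operating permit absent → not met
10. grease-trap servicing 936 days ago vs limit 730 → not met
Not met: 2, 3, 5, 6, 7, 8, 9, 10

2, 3, 5, 6, 7, 8, 9, 10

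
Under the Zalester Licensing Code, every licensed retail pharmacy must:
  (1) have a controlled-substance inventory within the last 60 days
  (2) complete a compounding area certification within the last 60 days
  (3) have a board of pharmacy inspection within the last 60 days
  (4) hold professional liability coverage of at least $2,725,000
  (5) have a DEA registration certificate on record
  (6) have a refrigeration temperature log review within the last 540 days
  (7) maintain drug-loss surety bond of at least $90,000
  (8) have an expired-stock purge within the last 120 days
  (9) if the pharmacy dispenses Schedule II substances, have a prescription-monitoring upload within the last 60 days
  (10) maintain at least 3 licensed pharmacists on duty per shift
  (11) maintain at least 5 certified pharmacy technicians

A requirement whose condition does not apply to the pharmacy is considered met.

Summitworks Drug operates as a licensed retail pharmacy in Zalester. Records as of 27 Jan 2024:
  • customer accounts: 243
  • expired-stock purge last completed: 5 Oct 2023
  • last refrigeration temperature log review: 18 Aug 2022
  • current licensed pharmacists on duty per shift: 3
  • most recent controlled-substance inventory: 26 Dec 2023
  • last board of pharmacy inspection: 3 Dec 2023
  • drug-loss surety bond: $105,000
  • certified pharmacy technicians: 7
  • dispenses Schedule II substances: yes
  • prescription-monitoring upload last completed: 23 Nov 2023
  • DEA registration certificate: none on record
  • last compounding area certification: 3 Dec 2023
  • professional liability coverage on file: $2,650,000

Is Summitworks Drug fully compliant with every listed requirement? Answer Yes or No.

1. controlled-substance inventory 32 days ago vs limit 60 → met
2. compounding area certification 55 days ago vs limit 60 → met
3. board of pharmacy inspection 55 days ago vs limit 60 → met
4. professional liability coverage $2,650,000 < $2,725,000 → not met
5. DEA registration certificate absent → not met
6. refrigeration temperature log review 527 days ago vs limit 540 → met
7. drug-loss surety bond $105,000 ≥ $90,000 → met
8. expired-stock purge 114 days ago vs limit 120 → met
9. condition 'dispenses Schedule II substances' holds; prescription-monitoring upload 65 days ago vs limit 60 → not met
10. licensed pharmacists on duty per shift 3 ≥ 3 → met
11. certified pharmacy technicians 7 ≥ 5 → met
Not met: 4, 5, 9

No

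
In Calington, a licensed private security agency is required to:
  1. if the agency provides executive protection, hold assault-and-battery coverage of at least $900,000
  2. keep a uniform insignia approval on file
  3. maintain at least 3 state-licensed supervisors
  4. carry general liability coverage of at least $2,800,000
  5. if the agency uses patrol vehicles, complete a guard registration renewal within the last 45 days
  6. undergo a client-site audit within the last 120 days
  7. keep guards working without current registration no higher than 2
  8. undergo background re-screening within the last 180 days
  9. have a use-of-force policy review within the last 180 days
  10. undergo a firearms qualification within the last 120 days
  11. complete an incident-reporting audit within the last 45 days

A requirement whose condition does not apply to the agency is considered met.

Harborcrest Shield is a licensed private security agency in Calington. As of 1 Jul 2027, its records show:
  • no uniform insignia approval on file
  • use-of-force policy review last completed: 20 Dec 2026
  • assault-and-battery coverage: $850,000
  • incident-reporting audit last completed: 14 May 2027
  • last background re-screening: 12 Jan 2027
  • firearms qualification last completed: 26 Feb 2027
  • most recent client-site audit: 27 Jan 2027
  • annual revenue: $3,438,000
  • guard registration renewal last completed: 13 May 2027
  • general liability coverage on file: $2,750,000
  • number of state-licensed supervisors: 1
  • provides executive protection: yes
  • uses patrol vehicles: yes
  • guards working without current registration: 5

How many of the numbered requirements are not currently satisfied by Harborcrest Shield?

10

1. condition 'provides executive protection' holds; assault-and-battery coverage $850,000 < $900,000 → not met
2. uniform insignia approval absent → not met
3. state-licensed supervisors 1 < 3 → not met
4. general liability coverage $2,750,000 < $2,800,000 → not met
5. condition 'uses patrol vehicles' holds; guard registration renewal 49 days ago vs limit 45 → not met
6. client-site audit 155 days ago vs limit 120 → not met
7. guards working without current registration 5 > 2 → not met
8. background re-screening 170 days ago vs limit 180 → met
9. use-of-force policy review 193 days ago vs limit 180 → not met
10. firearms qualification 125 days ago vs limit 120 → not met
11. incident-reporting audit 48 days ago vs limit 45 → not met
Not met: 10 of 11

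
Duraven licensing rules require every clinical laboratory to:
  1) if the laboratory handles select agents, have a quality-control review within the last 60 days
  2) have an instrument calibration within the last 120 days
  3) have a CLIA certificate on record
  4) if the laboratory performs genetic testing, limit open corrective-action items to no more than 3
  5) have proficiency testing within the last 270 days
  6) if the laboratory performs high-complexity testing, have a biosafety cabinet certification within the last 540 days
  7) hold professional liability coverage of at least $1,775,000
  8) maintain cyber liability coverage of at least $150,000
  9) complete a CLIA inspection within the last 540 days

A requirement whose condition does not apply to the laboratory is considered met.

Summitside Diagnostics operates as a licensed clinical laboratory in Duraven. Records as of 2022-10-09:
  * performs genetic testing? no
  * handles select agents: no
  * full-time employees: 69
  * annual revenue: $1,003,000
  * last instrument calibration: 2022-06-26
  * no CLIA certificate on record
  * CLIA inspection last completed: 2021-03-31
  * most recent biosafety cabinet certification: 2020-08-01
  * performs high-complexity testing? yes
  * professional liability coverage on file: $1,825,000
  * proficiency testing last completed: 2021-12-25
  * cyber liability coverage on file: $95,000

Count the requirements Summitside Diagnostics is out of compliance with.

5

1. condition 'handles select agents' does not hold → requirement n/a → met
2. instrument calibration 105 days ago vs limit 120 → met
3. CLIA certificate absent → not met
4. condition 'performs genetic testing' does not hold → requirement n/a → met
5. proficiency testing 288 days ago vs limit 270 → not met
6. condition 'performs high-complexity testing' holds; biosafety cabinet certification 799 days ago vs limit 540 → not met
7. professional liability coverage $1,825,000 ≥ $1,775,000 → met
8. cyber liability coverage $95,000 < $150,000 → not met
9. CLIA inspection 557 days ago vs limit 540 → not met
Not met: 5 of 9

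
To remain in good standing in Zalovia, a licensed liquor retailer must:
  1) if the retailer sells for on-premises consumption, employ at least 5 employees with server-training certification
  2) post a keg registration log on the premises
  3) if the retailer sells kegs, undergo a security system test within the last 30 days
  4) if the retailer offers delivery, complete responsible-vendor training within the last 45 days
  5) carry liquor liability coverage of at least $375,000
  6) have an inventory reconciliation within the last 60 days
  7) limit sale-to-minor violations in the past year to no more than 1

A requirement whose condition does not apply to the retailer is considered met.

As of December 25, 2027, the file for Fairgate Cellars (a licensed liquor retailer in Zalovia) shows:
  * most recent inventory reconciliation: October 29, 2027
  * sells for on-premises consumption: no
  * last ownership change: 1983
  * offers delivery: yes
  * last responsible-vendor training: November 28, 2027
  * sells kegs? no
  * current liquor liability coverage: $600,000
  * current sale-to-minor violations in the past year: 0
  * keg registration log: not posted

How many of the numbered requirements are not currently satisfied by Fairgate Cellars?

1

1. condition 'sells for on-premises consumption' does not hold → requirement n/a → met
2. keg registration log absent → not met
3. condition 'sells kegs' does not hold → requirement n/a → met
4. condition 'offers delivery' holds; responsible-vendor training 27 days ago vs limit 45 → met
5. liquor liability coverage $600,000 ≥ $375,000 → met
6. inventory reconciliation 57 days ago vs limit 60 → met
7. sale-to-minor violations in the past year 0 ≤ 1 → met
Not met: 1 of 7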